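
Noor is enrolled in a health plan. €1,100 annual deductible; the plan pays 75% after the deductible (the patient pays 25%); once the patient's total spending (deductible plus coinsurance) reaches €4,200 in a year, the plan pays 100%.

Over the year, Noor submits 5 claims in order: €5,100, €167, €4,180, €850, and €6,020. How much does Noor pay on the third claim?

€1,045

Claim 1 — €5,100: €1,100 finishes the deductible; €4,000 goes to coinsurance; 25% of €4,000 = €1,000. Patient owes €2,100 (running OOP €2,100).
Claim 2 — €167: deductible already satisfied, so patient's share is 25% × €167 = €41.75. Patient owes €41.75 (running OOP €2,141.75).
Claim 3 — €4,180: 25% coinsurance on €4,180 = €1,045. Cost to patient: €1,045. OOP to date €3,186.75.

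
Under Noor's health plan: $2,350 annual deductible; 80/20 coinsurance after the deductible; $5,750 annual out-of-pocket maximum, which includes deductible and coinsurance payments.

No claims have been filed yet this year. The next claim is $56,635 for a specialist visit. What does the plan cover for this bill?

$50,885

Nothing has been paid toward the $2,350 deductible, so the first $2,350 of this charge is applied there.
That leaves $56,635 − $2,350 = $54,285 for coinsurance.
Coinsurance: $54,285 × 20% = $10,857.
That puts the patient's cost at $2,350 + $10,857 = $13,207 before any cap.
Adding $13,207 to the $0 already spent would give $13,207, which exceeds the $5,750 cap; the patient pays just $5,750 − $0 = $5,750.
The insurer covers the remainder: $56,635 − $5,750 = $50,885.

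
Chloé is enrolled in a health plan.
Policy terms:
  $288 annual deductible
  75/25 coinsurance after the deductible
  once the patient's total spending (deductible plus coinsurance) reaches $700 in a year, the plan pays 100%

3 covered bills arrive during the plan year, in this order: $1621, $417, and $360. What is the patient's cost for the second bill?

$78.75

Claim 1 ($1621): $288 finishes the deductible; $1333 goes to coinsurance; 25% of $1333 = $333.25. Cost to patient: $621.25. OOP to date $621.25.
Claim 2 ($417): 25% coinsurance on $417 = $104.25. Adding that to $621.25 gives $725.50, past the $700 cap; patient pays only $700 − $621.25 = $78.75.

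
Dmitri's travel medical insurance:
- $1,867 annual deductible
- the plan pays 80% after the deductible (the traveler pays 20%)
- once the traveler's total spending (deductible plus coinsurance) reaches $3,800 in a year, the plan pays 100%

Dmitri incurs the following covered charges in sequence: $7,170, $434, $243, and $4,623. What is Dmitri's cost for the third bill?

Claim 1 ($7,170): deductible takes $1,867, $5,303 remains; traveler's 20% is $1,060.60. Cost to traveler: $2,927.60. OOP to date $2,927.60.
Claim 2 ($434): deductible already satisfied, so traveler's share is 20% × $434 = $86.80. Cost to traveler: $86.80. OOP to date $3,014.40.
Claim 3 ($243): deductible met; 20% of $243 = $48.60. Traveler pays $48.60; OOP now $3,063.

$48.60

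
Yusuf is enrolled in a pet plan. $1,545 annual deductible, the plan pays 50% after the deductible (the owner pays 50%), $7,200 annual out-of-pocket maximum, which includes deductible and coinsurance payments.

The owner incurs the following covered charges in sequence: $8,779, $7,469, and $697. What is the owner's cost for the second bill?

$2,038

Claim 1 — $8,779: deductible takes $1,545, $7,234 remains; owner's 50% is $3,617. Cost to owner: $5,162. OOP to date $5,162.
Claim 2 — $7,469: deductible met; 50% of $7,469 = $3,734.50. Adding that to $5,162 gives $8,896.50, past the $7,200 cap; owner pays only $7,200 − $5,162 = $2,038.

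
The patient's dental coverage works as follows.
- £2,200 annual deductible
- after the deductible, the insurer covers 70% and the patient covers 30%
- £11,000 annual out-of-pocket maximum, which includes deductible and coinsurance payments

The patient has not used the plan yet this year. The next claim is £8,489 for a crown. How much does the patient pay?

Deductible not yet touched, so the first £2,200 of the bill goes to the deductible.
After the £2,200 deductible portion, £8,489 − £2,200 = £6,289 is subject to coinsurance.
30% of £6,289 = £1,886.70 falls to the patient.
Patient responsibility before any cap: £2,200 + £1,886.70 = £4,086.70.
Year-to-date out-of-pocket becomes £0 + £4,086.70 = £4,086.70, still under the £11,000 maximum, so no cap applies.

£4,086.70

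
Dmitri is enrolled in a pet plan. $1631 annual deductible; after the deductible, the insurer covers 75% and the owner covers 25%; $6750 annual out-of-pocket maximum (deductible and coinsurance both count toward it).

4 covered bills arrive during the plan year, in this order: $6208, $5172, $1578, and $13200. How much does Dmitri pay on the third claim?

$394.50

#1 ($6208): deductible takes $1631, $4577 remains; owner's 25% is $1144.25. Owner pays $2775.25; OOP now $2775.25.
#2 ($5172): deductible met; 25% of $5172 = $1293. Owner owes $1293 (running OOP $4068.25).
#3 ($1578): deductible met; 25% of $1578 = $394.50. Owner pays $394.50; OOP now $4462.75.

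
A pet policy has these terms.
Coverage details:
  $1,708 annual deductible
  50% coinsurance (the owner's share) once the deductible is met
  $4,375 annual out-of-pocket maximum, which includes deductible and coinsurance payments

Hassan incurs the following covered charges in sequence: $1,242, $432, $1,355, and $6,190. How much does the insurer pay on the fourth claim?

$4,183.50

#1 ($1,242): all of it applies to the deductible. Owner owes $1,242 (running OOP $1,242). Insurer: $1,242 − $1,242 = $0.
#2 ($432): all of it applies to the deductible. Cost to owner: $432. OOP to date $1,674. Insurer: $432 − $432 = $0.
#3 ($1,355): $34 to deductible, leaving $1,321; coinsurance $1,321 × 50% = $660.50. Owner owes $694.50 (running OOP $2,368.50). Plan pays $1,355 − $694.50 = $660.50.
#4 ($6,190): 50% coinsurance on $6,190 = $3,095. That would push OOP to $5,463.50, over the $4,375 cap, so owner pays $4,375 − $2,368.50 = $2,006.50. Insurer: $6,190 − $2,006.50 = $4,183.50.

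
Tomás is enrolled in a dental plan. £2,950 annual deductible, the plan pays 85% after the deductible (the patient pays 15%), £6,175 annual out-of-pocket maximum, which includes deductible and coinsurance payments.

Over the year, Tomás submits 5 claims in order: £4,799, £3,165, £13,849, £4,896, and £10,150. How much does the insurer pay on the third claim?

£11,771.65

Claim 1 — £4,799: £2,950 to deductible, leaving £1,849; coinsurance £1,849 × 15% = £277.35. Patient pays £3,227.35; OOP now £3,227.35. Insurer: £4,799 − £3,227.35 = £1,571.65.
Claim 2 — £3,165: deductible already satisfied, so patient's share is 15% × £3,165 = £474.75. Patient pays £474.75; OOP now £3,702.10. Plan pays £3,165 − £474.75 = £2,690.25.
Claim 3 — £13,849: deductible already satisfied, so patient's share is 15% × £13,849 = £2,077.35. Patient pays £2,077.35; OOP now £5,779.45. Plan pays £13,849 − £2,077.35 = £11,771.65.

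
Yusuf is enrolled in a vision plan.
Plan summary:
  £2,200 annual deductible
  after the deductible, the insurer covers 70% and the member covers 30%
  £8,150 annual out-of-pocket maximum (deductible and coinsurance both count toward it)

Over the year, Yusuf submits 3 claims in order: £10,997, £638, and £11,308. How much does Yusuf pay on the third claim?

Bill 1, £10,997: deductible takes £2,200, £8,797 remains; member's 30% is £2,639.10. Member owes £4,839.10 (running OOP £4,839.10).
Bill 2, £638: deductible already satisfied, so member's share is 30% × £638 = £191.40. Cost to member: £191.40. OOP to date £5,030.50.
Bill 3, £11,308: deductible met; 30% of £11,308 = £3,392.40. That would push OOP to £8,422.90, over the £8,150 cap, so member pays £8,150 − £5,030.50 = £3,119.50.

£3,119.50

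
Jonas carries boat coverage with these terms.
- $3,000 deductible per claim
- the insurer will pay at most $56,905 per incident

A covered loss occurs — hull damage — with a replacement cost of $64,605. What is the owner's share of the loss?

Less the $3,000 deductible: $64,605 − $3,000 = $61,605.
The $56,905 per-incident cap binds; insurer pays $56,905.
The owner bears the rest of the original loss: $64,605 − $56,905 = $7,700.

$7,700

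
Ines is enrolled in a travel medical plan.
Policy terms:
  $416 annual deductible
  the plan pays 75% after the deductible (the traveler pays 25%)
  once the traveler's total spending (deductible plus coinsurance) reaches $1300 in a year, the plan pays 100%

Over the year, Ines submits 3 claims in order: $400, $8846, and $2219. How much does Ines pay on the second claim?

#1 ($400): entire amount goes to the deductible. Traveler pays $400; OOP now $400.
#2 ($8846): $16 to deductible, leaving $8830; traveler's 25% is $2207.50. Deductible plus coinsurance: $16 + $2207.50 = $2223.50. OOP would hit $2623.50 > $1300, so the cap limits the traveler to $1300 − $400 = $900.

$900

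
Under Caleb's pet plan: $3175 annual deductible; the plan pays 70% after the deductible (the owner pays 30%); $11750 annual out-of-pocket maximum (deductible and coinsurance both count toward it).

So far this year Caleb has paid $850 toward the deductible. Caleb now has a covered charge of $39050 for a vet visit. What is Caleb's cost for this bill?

Remaining deductible: $3175 − $850 = $2325.
The remaining $36725 (= $39050 − $2325) moves to coinsurance.
Owner's 30% share of $36725 is $11017.50.
So the owner owes $2325 + $11017.50 = $13342.50 before any cap.
Year-to-date out-of-pocket would reach $850 + $13342.50 = $14192.50, above the $11750 maximum, so the owner pays only $11750 − $850 = $10900.

$10900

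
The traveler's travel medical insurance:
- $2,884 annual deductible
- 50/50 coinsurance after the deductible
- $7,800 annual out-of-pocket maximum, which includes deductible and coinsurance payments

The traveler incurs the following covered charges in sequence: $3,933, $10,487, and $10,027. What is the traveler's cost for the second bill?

$4,391.50

Claim 1 — $3,933: $2,884 to deductible, leaving $1,049; 50% of $1,049 = $524.50. Cost to traveler: $3,408.50. OOP to date $3,408.50.
Claim 2 — $10,487: 50% coinsurance on $10,487 = $5,243.50. OOP would hit $8,652 > $7,800, so the cap limits the traveler to $7,800 − $3,408.50 = $4,391.50.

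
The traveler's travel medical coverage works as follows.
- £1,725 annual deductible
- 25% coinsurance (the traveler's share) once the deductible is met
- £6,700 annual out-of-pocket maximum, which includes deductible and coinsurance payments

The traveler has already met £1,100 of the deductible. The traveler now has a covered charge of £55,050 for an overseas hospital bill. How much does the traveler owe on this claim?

£5,600

Remaining deductible: £1,725 − £1,100 = £625.
After the £625 deductible portion, £55,050 − £625 = £54,425 is subject to coinsurance.
Traveler's 25% share of £54,425 is £13,606.25.
That puts the traveler's cost at £625 + £13,606.25 = £14,231.25 before any cap.
Adding £14,231.25 to the £1,100 already spent would give £15,331.25, which exceeds the £6,700 cap; the traveler pays just £6,700 − £1,100 = £5,600.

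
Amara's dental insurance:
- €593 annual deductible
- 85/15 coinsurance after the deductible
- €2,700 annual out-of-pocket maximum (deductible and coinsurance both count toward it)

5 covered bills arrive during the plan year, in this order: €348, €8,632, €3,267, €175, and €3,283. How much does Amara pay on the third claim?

Bill 1, €348: entire amount goes to the deductible. Patient pays €348; OOP now €348.
Bill 2, €8,632: €245 finishes the deductible; €8,387 goes to coinsurance; 15% of €8,387 = €1,258.05. Cost to patient: €1,503.05. OOP to date €1,851.05.
Bill 3, €3,267: deductible already satisfied, so patient's share is 15% × €3,267 = €490.05. Cost to patient: €490.05. OOP to date €2,341.10.

€490.05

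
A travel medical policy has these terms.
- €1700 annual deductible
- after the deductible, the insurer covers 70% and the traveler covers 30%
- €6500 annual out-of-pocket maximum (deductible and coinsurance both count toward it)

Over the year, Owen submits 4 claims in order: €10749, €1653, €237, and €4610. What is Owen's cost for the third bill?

€71.10

Claim 1 — €10749: deductible takes €1700, €9049 remains; coinsurance €9049 × 30% = €2714.70. Traveler pays €4414.70; OOP now €4414.70.
Claim 2 — €1653: deductible already satisfied, so traveler's share is 30% × €1653 = €495.90. Cost to traveler: €495.90. OOP to date €4910.60.
Claim 3 — €237: deductible already satisfied, so traveler's share is 30% × €237 = €71.10. Traveler owes €71.10 (running OOP €4981.70).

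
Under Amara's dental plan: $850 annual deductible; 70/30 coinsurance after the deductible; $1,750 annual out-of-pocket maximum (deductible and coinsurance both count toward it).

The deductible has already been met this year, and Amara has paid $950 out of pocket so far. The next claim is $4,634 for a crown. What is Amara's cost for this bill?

$800

With the deductible met, the entire $4,634 is subject to coinsurance.
Patient's 30% share of $4,634 is $1,390.20.
That would bring total out-of-pocket to $2,340.20, past the $1,750 cap. The patient is capped at $1,750 − $950 = $800 on this claim.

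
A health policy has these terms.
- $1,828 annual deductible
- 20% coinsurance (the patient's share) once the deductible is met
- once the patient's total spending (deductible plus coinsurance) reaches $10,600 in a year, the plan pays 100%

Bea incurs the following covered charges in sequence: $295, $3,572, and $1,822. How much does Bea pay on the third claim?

$364.40

Bill 1, $295: entire amount goes to the deductible. Patient pays $295; OOP now $295.
Bill 2, $3,572: $1,533 finishes the deductible; $2,039 goes to coinsurance; patient's 20% is $407.80. Patient pays $1,940.80; OOP now $2,235.80.
Bill 3, $1,822: deductible met; 20% of $1,822 = $364.40. Patient pays $364.40; OOP now $2,600.20.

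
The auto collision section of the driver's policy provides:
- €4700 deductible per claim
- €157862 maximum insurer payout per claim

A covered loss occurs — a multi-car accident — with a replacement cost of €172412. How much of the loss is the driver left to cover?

€14550

Subtract the deductible: €172412 − €4700 = €167712.
The €157862 per-incident cap binds; insurer pays €157862.
Out of pocket: €172412 − €157862 = €14550.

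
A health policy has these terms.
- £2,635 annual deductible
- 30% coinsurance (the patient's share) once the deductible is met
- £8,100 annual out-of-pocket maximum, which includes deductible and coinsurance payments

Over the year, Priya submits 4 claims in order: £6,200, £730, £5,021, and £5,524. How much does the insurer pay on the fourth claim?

#1 (£6,200): deductible takes £2,635, £3,565 remains; patient's 30% is £1,069.50. Patient owes £3,704.50 (running OOP £3,704.50). Plan pays £6,200 − £3,704.50 = £2,495.50.
#2 (£730): deductible already satisfied, so patient's share is 30% × £730 = £219. Patient owes £219 (running OOP £3,923.50). Insurer: £730 − £219 = £511.
#3 (£5,021): 30% coinsurance on £5,021 = £1,506.30. Cost to patient: £1,506.30. OOP to date £5,429.80. Plan pays £5,021 − £1,506.30 = £3,514.70.
#4 (£5,524): deductible met; 30% of £5,524 = £1,657.20. Patient pays £1,657.20; OOP now £7,087. Insurer: £5,524 − £1,657.20 = £3,866.80.

£3,866.80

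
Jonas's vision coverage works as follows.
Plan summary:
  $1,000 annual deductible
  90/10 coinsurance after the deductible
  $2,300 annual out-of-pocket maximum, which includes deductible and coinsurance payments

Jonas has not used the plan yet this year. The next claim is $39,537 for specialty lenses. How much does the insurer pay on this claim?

Deductible not yet touched, so the first $1,000 of the bill goes to the deductible.
That leaves $39,537 − $1,000 = $38,537 for coinsurance.
Coinsurance: $38,537 × 10% = $3,853.70.
Member responsibility before any cap: $1,000 + $3,853.70 = $4,853.70.
That would bring total out-of-pocket to $4,853.70, past the $2,300 cap. The member is capped at $2,300 − $0 = $2,300 on this claim.
Insurer pays the balance: $39,537 − $2,300 = $37,237.

$37,237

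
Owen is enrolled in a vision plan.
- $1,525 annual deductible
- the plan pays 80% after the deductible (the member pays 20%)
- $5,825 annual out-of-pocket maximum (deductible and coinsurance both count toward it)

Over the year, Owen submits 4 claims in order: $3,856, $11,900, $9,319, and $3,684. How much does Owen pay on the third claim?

Bill 1, $3,856: deductible takes $1,525, $2,331 remains; coinsurance $2,331 × 20% = $466.20. Cost to member: $1,991.20. OOP to date $1,991.20.
Bill 2, $11,900: deductible met; 20% of $11,900 = $2,380. Cost to member: $2,380. OOP to date $4,371.20.
Bill 3, $9,319: 20% coinsurance on $9,319 = $1,863.80. Adding that to $4,371.20 gives $6,235, past the $5,825 cap; member pays only $5,825 − $4,371.20 = $1,453.80.

$1,453.80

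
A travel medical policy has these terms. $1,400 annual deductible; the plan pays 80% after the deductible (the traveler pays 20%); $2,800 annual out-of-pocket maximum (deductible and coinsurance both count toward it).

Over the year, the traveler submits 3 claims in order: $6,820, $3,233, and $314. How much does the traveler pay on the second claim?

#1 ($6,820): deductible takes $1,400, $5,420 remains; traveler's 20% is $1,084. Cost to traveler: $2,484. OOP to date $2,484.
#2 ($3,233): deductible met; 20% of $3,233 = $646.60. Adding that to $2,484 gives $3,130.60, past the $2,800 cap; traveler pays only $2,800 − $2,484 = $316.

$316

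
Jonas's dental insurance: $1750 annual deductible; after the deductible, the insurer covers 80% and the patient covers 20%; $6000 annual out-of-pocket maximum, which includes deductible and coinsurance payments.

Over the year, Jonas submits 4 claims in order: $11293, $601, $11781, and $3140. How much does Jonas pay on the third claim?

Claim 1 ($11293): $1750 finishes the deductible; $9543 goes to coinsurance; 20% of $9543 = $1908.60. Cost to patient: $3658.60. OOP to date $3658.60.
Claim 2 ($601): 20% coinsurance on $601 = $120.20. Patient owes $120.20 (running OOP $3778.80).
Claim 3 ($11781): deductible met; 20% of $11781 = $2356.20. OOP would hit $6135 > $6000, so the cap limits the patient to $6000 − $3778.80 = $2221.20.

$2221.20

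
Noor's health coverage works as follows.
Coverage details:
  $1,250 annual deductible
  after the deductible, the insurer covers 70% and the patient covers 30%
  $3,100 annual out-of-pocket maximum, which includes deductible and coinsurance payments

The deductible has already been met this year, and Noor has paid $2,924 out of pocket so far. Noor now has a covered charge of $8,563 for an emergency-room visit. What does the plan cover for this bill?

$8,387

With the deductible met, the entire $8,563 is subject to coinsurance.
Coinsurance: $8,563 × 30% = $2,568.90.
Year-to-date out-of-pocket would reach $2,924 + $2,568.90 = $5,492.90, above the $3,100 maximum, so the patient pays only $3,100 − $2,924 = $176.
The insurer covers the remainder: $8,563 − $176 = $8,387.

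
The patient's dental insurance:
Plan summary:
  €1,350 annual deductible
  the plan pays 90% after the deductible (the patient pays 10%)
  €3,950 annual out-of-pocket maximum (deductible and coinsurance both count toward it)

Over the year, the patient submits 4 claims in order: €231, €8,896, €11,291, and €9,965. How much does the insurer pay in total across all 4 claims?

Claim 1 — €231: all of it applies to the deductible. Patient pays €231; OOP now €231. Plan pays €231 − €231 = €0.
Claim 2 — €8,896: deductible takes €1,119, €7,777 remains; 10% of €7,777 = €777.70. Patient pays €1,896.70; OOP now €2,127.70. Insurer: €8,896 − €1,896.70 = €6,999.30.
Claim 3 — €11,291: 10% coinsurance on €11,291 = €1,129.10. Patient owes €1,129.10 (running OOP €3,256.80). Insurer: €11,291 − €1,129.10 = €10,161.90.
Claim 4 — €9,965: deductible already satisfied, so patient's share is 10% × €9,965 = €996.50. OOP would hit €4,253.30 > €3,950, so the cap limits the patient to €3,950 − €3,256.80 = €693.20. Plan pays €9,965 − €693.20 = €9,271.80.
Insurer total: €0 + €6,999.30 + €10,161.90 + €9,271.80 = €26,433.

€26,433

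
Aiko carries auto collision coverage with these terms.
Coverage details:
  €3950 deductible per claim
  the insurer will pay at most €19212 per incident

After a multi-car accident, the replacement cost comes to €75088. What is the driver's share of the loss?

€55876

Subtract the deductible: €75088 − €3950 = €71138.
The €19212 per-incident cap binds; insurer pays €19212.
Out of pocket: €75088 − €19212 = €55876.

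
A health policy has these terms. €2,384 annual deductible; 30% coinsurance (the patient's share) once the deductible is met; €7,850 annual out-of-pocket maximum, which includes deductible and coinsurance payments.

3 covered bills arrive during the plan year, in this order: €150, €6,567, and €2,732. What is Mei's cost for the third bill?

Claim 1 — €150: all of it applies to the deductible. Patient pays €150; OOP now €150.
Claim 2 — €6,567: €2,234 finishes the deductible; €4,333 goes to coinsurance; patient's 30% is €1,299.90. Cost to patient: €3,533.90. OOP to date €3,683.90.
Claim 3 — €2,732: 30% coinsurance on €2,732 = €819.60. Cost to patient: €819.60. OOP to date €4,503.50.

€819.60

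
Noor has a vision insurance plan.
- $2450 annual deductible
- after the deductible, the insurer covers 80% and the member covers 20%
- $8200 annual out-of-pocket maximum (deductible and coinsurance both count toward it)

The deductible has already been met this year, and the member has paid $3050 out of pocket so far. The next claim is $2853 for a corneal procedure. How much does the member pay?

$570.60

With the deductible met, the entire $2853 is subject to coinsurance.
Member's 20% share of $2853 is $570.60.
Year-to-date out-of-pocket becomes $3050 + $570.60 = $3620.60, still under the $8200 maximum, so no cap applies.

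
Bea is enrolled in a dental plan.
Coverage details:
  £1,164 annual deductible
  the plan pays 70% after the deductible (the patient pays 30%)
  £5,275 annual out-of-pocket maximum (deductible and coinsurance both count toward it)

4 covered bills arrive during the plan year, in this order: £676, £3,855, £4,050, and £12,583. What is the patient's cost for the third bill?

Claim 1 (£676): entire amount goes to the deductible. Patient owes £676 (running OOP £676).
Claim 2 (£3,855): deductible takes £488, £3,367 remains; 30% of £3,367 = £1,010.10. Patient pays £1,498.10; OOP now £2,174.10.
Claim 3 (£4,050): deductible met; 30% of £4,050 = £1,215. Cost to patient: £1,215. OOP to date £3,389.10.

£1,215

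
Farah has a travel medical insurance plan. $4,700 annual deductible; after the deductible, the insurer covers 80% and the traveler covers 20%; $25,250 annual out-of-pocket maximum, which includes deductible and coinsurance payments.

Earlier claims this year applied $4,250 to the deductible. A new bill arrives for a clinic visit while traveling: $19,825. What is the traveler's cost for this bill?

Remaining deductible: $4,700 − $4,250 = $450.
That leaves $19,825 − $450 = $19,375 for coinsurance.
20% of $19,375 = $3,875 falls to the traveler.
That puts the traveler's cost at $450 + $3,875 = $4,325 before any cap.
Cumulative spending $4,250 + $4,325 = $8,575 stays under the $25,250 maximum.

$4,325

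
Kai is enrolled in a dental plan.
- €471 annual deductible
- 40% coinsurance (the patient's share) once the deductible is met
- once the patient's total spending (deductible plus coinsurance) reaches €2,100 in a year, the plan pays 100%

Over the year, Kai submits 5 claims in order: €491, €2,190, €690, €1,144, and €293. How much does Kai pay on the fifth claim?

Claim 1 (€491): deductible takes €471, €20 remains; coinsurance €20 × 40% = €8. Patient pays €479; OOP now €479.
Claim 2 (€2,190): deductible already satisfied, so patient's share is 40% × €2,190 = €876. Patient owes €876 (running OOP €1,355).
Claim 3 (€690): deductible met; 40% of €690 = €276. Patient pays €276; OOP now €1,631.
Claim 4 (€1,144): deductible met; 40% of €1,144 = €457.60. Cost to patient: €457.60. OOP to date €2,088.60.
Claim 5 (€293): deductible met; 40% of €293 = €117.20. Adding that to €2,088.60 gives €2,205.80, past the €2,100 cap; patient pays only €2,100 − €2,088.60 = €11.40.

€11.40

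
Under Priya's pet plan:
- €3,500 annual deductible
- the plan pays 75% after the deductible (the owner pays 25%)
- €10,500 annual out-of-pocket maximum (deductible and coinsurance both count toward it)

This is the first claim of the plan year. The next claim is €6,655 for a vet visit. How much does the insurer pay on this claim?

€2,366.25

The full €3,500 deductible is still open; €3,500 of this bill applies to it.
That leaves €6,655 − €3,500 = €3,155 for coinsurance.
Coinsurance: €3,155 × 25% = €788.75.
So the owner owes €3,500 + €788.75 = €4,288.75 before any cap.
Year-to-date out-of-pocket becomes €0 + €4,288.75 = €4,288.75, still under the €10,500 maximum, so no cap applies.
The insurer covers the remainder: €6,655 − €4,288.75 = €2,366.25.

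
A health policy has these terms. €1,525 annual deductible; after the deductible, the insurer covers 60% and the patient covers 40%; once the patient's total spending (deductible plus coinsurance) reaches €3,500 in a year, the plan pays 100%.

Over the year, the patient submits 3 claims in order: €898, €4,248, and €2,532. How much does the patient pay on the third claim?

€526.60

#1 (€898): fully absorbed by the deductible. Patient owes €898 (running OOP €898).
#2 (€4,248): €627 to deductible, leaving €3,621; coinsurance €3,621 × 40% = €1,448.40. Patient owes €2,075.40 (running OOP €2,973.40).
#3 (€2,532): deductible met; 40% of €2,532 = €1,012.80. OOP would hit €3,986.20 > €3,500, so the cap limits the patient to €3,500 − €2,973.40 = €526.60.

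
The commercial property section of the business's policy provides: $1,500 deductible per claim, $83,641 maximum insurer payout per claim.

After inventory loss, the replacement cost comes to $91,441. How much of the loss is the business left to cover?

Subtract the deductible: $91,441 − $1,500 = $89,941.
The $83,641 per-incident cap binds; insurer pays $83,641.
Business's share is the uncovered remainder: $91,441 − $83,641 = $7,800.

$7,800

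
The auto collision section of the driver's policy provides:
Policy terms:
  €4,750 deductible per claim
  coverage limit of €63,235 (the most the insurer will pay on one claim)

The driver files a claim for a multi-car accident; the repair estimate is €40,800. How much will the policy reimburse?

€36,050

After the deductible, €40,800 − €4,750 = €36,050 remains.
€36,050 is within the €63,235 limit, so the insurer pays €36,050.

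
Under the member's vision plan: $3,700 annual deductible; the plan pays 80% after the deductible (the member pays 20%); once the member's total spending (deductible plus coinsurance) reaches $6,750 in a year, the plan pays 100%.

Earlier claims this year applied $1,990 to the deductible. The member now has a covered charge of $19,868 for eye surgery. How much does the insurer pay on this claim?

$15,108

Remaining deductible: $3,700 − $1,990 = $1,710.
That leaves $19,868 − $1,710 = $18,158 for coinsurance.
Coinsurance: $18,158 × 20% = $3,631.60.
That puts the member's cost at $1,710 + $3,631.60 = $5,341.60 before any cap.
Adding $5,341.60 to the $1,990 already spent would give $7,331.60, which exceeds the $6,750 cap; the member pays just $6,750 − $1,990 = $4,760.
The insurer covers the remainder: $19,868 − $4,760 = $15,108.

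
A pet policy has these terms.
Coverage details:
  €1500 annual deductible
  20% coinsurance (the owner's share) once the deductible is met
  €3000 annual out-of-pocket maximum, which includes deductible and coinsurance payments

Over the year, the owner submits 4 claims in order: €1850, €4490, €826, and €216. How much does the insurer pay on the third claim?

€660.80

Bill 1, €1850: €1500 finishes the deductible; €350 goes to coinsurance; 20% of €350 = €70. Owner pays €1570; OOP now €1570. Plan pays €1850 − €1570 = €280.
Bill 2, €4490: deductible met; 20% of €4490 = €898. Owner pays €898; OOP now €2468. Insurer: €4490 − €898 = €3592.
Bill 3, €826: deductible already satisfied, so owner's share is 20% × €826 = €165.20. Owner owes €165.20 (running OOP €2633.20). Insurer: €826 − €165.20 = €660.80.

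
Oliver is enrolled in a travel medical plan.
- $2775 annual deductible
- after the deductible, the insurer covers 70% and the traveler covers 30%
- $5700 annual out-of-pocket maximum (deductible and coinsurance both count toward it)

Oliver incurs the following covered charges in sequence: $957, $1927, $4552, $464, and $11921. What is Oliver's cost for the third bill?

$1365.60

Claim 1 — $957: all of it applies to the deductible. Traveler owes $957 (running OOP $957).
Claim 2 — $1927: deductible takes $1818, $109 remains; traveler's 30% is $32.70. Traveler pays $1850.70; OOP now $2807.70.
Claim 3 — $4552: deductible already satisfied, so traveler's share is 30% × $4552 = $1365.60. Traveler pays $1365.60; OOP now $4173.30.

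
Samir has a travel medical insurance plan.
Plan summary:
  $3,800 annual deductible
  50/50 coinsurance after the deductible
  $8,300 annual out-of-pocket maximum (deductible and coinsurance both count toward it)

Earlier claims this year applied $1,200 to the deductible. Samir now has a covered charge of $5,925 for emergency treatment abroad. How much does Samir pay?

Remaining deductible: $3,800 − $1,200 = $2,600.
The remaining $3,325 (= $5,925 − $2,600) moves to coinsurance.
Traveler's 50% share of $3,325 is $1,662.50.
Traveler responsibility before any cap: $2,600 + $1,662.50 = $4,262.50.
Year-to-date out-of-pocket becomes $1,200 + $4,262.50 = $5,462.50, still under the $8,300 maximum, so no cap applies.

$4,262.50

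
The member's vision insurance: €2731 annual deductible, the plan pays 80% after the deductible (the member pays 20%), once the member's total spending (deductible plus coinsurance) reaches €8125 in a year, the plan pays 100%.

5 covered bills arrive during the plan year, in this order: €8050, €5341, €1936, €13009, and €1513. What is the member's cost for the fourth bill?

€2601.80

#1 (€8050): deductible takes €2731, €5319 remains; coinsurance €5319 × 20% = €1063.80. Cost to member: €3794.80. OOP to date €3794.80.
#2 (€5341): 20% coinsurance on €5341 = €1068.20. Cost to member: €1068.20. OOP to date €4863.
#3 (€1936): deductible already satisfied, so member's share is 20% × €1936 = €387.20. Cost to member: €387.20. OOP to date €5250.20.
#4 (€13009): deductible already satisfied, so member's share is 20% × €13009 = €2601.80. Cost to member: €2601.80. OOP to date €7852.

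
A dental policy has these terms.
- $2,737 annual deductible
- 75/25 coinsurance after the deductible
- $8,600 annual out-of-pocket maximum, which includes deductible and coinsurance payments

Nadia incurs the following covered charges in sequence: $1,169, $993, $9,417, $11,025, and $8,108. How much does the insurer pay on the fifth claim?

Claim 1 ($1,169): entire amount goes to the deductible. Cost to patient: $1,169. OOP to date $1,169. Plan pays $1,169 − $1,169 = $0.
Claim 2 ($993): entire amount goes to the deductible. Patient pays $993; OOP now $2,162. Insurer: $993 − $993 = $0.
Claim 3 ($9,417): $575 finishes the deductible; $8,842 goes to coinsurance; patient's 25% is $2,210.50. Patient owes $2,785.50 (running OOP $4,947.50). Insurer: $9,417 − $2,785.50 = $6,631.50.
Claim 4 ($11,025): deductible already satisfied, so patient's share is 25% × $11,025 = $2,756.25. Patient pays $2,756.25; OOP now $7,703.75. Insurer: $11,025 − $2,756.25 = $8,268.75.
Claim 5 ($8,108): deductible met; 25% of $8,108 = $2,027. OOP would hit $9,730.75 > $8,600, so the cap limits the patient to $8,600 − $7,703.75 = $896.25. Plan pays $8,108 − $896.25 = $7,211.75.

$7,211.75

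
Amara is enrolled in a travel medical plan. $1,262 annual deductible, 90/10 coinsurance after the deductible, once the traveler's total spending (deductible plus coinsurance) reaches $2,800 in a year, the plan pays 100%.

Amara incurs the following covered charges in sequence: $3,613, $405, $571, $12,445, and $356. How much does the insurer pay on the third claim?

#1 ($3,613): $1,262 to deductible, leaving $2,351; coinsurance $2,351 × 10% = $235.10. Traveler pays $1,497.10; OOP now $1,497.10. Insurer: $3,613 − $1,497.10 = $2,115.90.
#2 ($405): deductible already satisfied, so traveler's share is 10% × $405 = $40.50. Traveler pays $40.50; OOP now $1,537.60. Insurer: $405 − $40.50 = $364.50.
#3 ($571): 10% coinsurance on $571 = $57.10. Cost to traveler: $57.10. OOP to date $1,594.70. Insurer: $571 − $57.10 = $513.90.

$513.90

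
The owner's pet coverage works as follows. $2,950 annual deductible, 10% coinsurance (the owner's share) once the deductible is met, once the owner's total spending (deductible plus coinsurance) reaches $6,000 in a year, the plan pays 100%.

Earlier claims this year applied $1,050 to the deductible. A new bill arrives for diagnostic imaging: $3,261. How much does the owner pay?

$1,050 of the $2,950 deductible is already met, leaving $1,900.
After the $1,900 deductible portion, $3,261 − $1,900 = $1,361 is subject to coinsurance.
Owner's 10% share of $1,361 is $136.10.
So the owner owes $1,900 + $136.10 = $2,036.10 before any cap.
Total out-of-pocket so far would be $1,050 + $2,036.10 = $3,086.10, below the $6,000 cap — no reduction.

$2,036.10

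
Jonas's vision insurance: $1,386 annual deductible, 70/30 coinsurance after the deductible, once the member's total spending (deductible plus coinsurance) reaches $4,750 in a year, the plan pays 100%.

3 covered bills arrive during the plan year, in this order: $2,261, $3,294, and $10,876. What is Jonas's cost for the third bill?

Bill 1, $2,261: deductible takes $1,386, $875 remains; member's 30% is $262.50. Member owes $1,648.50 (running OOP $1,648.50).
Bill 2, $3,294: deductible already satisfied, so member's share is 30% × $3,294 = $988.20. Member owes $988.20 (running OOP $2,636.70).
Bill 3, $10,876: deductible met; 30% of $10,876 = $3,262.80. Adding that to $2,636.70 gives $5,899.50, past the $4,750 cap; member pays only $4,750 − $2,636.70 = $2,113.30.

$2,113.30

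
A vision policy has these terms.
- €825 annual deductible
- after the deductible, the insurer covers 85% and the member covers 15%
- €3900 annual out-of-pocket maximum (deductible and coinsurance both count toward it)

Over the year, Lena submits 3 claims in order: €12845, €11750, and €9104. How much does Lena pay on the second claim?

€1272

Bill 1, €12845: €825 finishes the deductible; €12020 goes to coinsurance; coinsurance €12020 × 15% = €1803. Cost to member: €2628. OOP to date €2628.
Bill 2, €11750: deductible already satisfied, so member's share is 15% × €11750 = €1762.50. Adding that to €2628 gives €4390.50, past the €3900 cap; member pays only €3900 − €2628 = €1272.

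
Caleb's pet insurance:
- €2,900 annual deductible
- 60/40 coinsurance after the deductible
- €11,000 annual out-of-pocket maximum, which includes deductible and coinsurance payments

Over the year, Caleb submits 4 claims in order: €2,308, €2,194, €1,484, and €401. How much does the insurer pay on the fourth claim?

#1 (€2,308): entire amount goes to the deductible. Owner owes €2,308 (running OOP €2,308). Plan pays €2,308 − €2,308 = €0.
#2 (€2,194): €592 to deductible, leaving €1,602; coinsurance €1,602 × 40% = €640.80. Cost to owner: €1,232.80. OOP to date €3,540.80. Plan pays €2,194 − €1,232.80 = €961.20.
#3 (€1,484): 40% coinsurance on €1,484 = €593.60. Owner owes €593.60 (running OOP €4,134.40). Insurer: €1,484 − €593.60 = €890.40.
#4 (€401): deductible met; 40% of €401 = €160.40. Cost to owner: €160.40. OOP to date €4,294.80. Plan pays €401 − €160.40 = €240.60.

€240.60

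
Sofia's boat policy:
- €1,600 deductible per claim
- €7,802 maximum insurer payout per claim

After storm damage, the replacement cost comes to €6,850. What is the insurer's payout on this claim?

€5,250

Less the €1,600 deductible: €6,850 − €1,600 = €5,250.
That's under the €7,802 cap, so the insurer reimburses the full €5,250.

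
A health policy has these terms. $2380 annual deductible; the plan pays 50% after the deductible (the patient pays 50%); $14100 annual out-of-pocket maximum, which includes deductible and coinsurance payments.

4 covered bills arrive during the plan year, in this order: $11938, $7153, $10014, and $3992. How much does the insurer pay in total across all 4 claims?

Claim 1 ($11938): $2380 finishes the deductible; $9558 goes to coinsurance; 50% of $9558 = $4779. Patient pays $7159; OOP now $7159. Insurer: $11938 − $7159 = $4779.
Claim 2 ($7153): deductible met; 50% of $7153 = $3576.50. Patient pays $3576.50; OOP now $10735.50. Insurer: $7153 − $3576.50 = $3576.50.
Claim 3 ($10014): deductible already satisfied, so patient's share is 50% × $10014 = $5007. That would push OOP to $15742.50, over the $14100 cap, so patient pays $14100 − $10735.50 = $3364.50. Plan pays $10014 − $3364.50 = $6649.50.
Claim 4 ($3992): 50% coinsurance on $3992 = $1996. That would push OOP to $16096, over the $14100 cap, so patient pays $14100 − $14100 = $0. Plan pays $3992 − $0 = $3992.
Insurer total: $4779 + $3576.50 + $6649.50 + $3992 = $18997.

$18997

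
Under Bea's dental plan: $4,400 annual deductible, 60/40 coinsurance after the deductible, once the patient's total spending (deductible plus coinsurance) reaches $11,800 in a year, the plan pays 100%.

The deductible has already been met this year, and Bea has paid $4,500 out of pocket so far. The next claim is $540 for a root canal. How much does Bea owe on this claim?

$216

The deductible is already satisfied, so the full bill goes to coinsurance.
Patient's 40% share of $540 is $216.
Cumulative spending $4,500 + $216 = $4,716 stays under the $11,800 maximum.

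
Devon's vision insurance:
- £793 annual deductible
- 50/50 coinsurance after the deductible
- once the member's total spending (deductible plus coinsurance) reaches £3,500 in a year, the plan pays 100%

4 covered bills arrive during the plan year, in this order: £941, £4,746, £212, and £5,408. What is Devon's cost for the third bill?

Bill 1, £941: deductible takes £793, £148 remains; coinsurance £148 × 50% = £74. Member owes £867 (running OOP £867).
Bill 2, £4,746: 50% coinsurance on £4,746 = £2,373. Member pays £2,373; OOP now £3,240.
Bill 3, £212: deductible already satisfied, so member's share is 50% × £212 = £106. Member pays £106; OOP now £3,346.

£106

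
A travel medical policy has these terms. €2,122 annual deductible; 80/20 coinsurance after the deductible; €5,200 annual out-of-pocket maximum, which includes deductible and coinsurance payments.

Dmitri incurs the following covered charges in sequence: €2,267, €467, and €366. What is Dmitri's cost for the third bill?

€73.20

#1 (€2,267): €2,122 finishes the deductible; €145 goes to coinsurance; traveler's 20% is €29. Traveler owes €2,151 (running OOP €2,151).
#2 (€467): 20% coinsurance on €467 = €93.40. Traveler owes €93.40 (running OOP €2,244.40).
#3 (€366): deductible already satisfied, so traveler's share is 20% × €366 = €73.20. Traveler pays €73.20; OOP now €2,317.60.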